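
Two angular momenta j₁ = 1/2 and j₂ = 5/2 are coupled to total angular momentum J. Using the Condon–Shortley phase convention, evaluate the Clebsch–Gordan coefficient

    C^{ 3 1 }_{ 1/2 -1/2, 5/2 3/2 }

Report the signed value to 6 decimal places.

+√(1/3) = +0.577350

j₁+j₂−J=0  J+j₁−j₂=1  J−j₁+j₂=5  j₁+j₂+J+1=7
(j₁±m₁, j₂±m₂, J±M) = (0,1,4,1,4,2)
P² = 192
sum k=0..0:
  [0] +1/24 = 1/24
S = 1/24
C² = P²·S² = 1/3 ; C = +0.577350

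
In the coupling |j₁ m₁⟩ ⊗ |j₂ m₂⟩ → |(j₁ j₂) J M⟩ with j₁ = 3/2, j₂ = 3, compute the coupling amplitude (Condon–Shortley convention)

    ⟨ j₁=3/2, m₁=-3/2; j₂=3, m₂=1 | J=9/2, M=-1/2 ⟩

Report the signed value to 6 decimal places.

√[10·0!3!6!/10! · 0!3!4!2!4!5!] = √(69120/7)
  +(−1)^0/∏(0,0,3,4,0,2)! = 1/288  (running 1/288)
⟨..|..⟩ = √(69120/7)·(1/288) = +0.345033

+0.345033  (= +√(5/42))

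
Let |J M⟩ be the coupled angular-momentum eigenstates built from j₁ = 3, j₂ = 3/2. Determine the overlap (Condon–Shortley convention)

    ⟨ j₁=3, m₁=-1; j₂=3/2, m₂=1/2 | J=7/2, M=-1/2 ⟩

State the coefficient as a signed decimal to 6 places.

-0.534522  (= −√(2/7))

j₁+j₂−J=1  J+j₁−j₂=5  J−j₁+j₂=2  j₁+j₂+J+1=9
(j₁±m₁, j₂±m₂, J±M) = (2,4,2,1,3,4)
P² = 512/7
sum k=0..1:
  [0] +1/48 = 1/48
  [1] −1/12 = -1/12
S = -1/16
C² = P²·S² = 2/7 ; C = -0.534522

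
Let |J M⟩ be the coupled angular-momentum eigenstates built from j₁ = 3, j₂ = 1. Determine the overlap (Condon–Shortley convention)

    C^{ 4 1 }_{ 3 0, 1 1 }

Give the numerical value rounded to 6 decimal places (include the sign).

j₁+j₂−J=0  J+j₁−j₂=6  J−j₁+j₂=2  j₁+j₂+J+1=9
(j₁±m₁, j₂±m₂, J±M) = (3,3,2,0,5,3)
P² = 12960/7
sum k=0..0:
  [0] +1/72 = 1/72
S = 1/72
C² = P²·S² = 5/14 ; C = +0.597614

+0.597614  (= +√(5/14))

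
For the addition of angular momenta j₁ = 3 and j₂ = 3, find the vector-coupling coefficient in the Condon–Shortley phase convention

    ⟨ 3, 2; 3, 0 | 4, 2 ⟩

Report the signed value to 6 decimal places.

+√(3/154) ≈ +0.139573

√[9·2!4!4!/11! · 5!1!3!3!6!2!] = √(124416/77)
  +(−1)^0/∏(0,2,1,3,3,1)! = 1/72  (running 1/72)
  +(−1)^1/∏(1,1,0,2,4,2)! = -1/96  (running 1/288)
⟨..|..⟩ = √(124416/77)·(1/288) = +0.139573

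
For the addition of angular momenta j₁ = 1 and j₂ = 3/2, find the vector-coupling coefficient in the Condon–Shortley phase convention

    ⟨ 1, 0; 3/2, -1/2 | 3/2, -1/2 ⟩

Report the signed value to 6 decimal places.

triangle: 1!×1!×2!/5! = 2/120
(j±m)!: 1!×1!×1!×2!×1!×2! = 4
prefactor² = (2J+1)×Δ×N² = 4/15
  k=0: +1/(0!×1!×1!×1!×0!×1!) = 1
  k=1: −1/(1!×0!×0!×0!×1!×2!) = -1/2
Σ = 1/2  ⇒  CG² = 4/15×1/2² = 1/15
CG = +√(1/15) = +0.258199

+0.258199  (= +√(1/15))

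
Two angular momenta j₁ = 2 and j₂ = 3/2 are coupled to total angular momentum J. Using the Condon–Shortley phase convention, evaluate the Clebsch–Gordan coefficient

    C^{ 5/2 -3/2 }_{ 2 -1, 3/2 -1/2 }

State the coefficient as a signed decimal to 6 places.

−√(1/35) = -0.169031

triangle: 1!*3!*2!/7! = 12/5040
(j±m)!: 1!*3!*1!*2!*1!*4! = 288
prefactor² = (2J+1)*Δ*N² = 144/35
  k=0: +1/(0!*1!*3!*1!*0!*1!) = 1/6
  k=1: −1/(1!*0!*2!*0!*1!*2!) = -1/4
Σ = -1/12  ⇒  CG² = 144/35*(-1/12)² = 1/35
CG = −√(1/35) = -0.169031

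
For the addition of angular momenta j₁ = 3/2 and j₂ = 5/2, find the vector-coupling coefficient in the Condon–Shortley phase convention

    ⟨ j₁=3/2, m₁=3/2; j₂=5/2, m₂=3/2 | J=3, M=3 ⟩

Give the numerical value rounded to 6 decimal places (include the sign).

triangle: 1!×2!×4!/8! = 48/40320
(j±m)!: 3!×0!×4!×1!×6!×0! = 103680
prefactor² = (2J+1)×Δ×N² = 864
  k=0: +1/(0!×1!×0!×4!×2!×0!) = 1/48
Σ = 1/48  ⇒  CG² = 864×1/48² = 3/8
CG = +√(3/8) = +0.612372

+0.612372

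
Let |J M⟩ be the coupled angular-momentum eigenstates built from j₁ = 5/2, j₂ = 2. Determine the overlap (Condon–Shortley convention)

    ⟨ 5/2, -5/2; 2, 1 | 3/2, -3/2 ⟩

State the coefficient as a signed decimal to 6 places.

−√(2/7) = -0.534522

√[4·3!2!1!/7! · 0!5!3!1!0!3!] = √(288/7)
  +(−1)^3/∏(3,0,2,0,0,1)! = -1/12  (running -1/12)
⟨..|..⟩ = √(288/7)·(-1/12) = -0.534522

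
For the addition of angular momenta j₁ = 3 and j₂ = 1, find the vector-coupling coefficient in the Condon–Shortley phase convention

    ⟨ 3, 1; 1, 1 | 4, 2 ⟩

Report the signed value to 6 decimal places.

j₁+j₂−J=0  J+j₁−j₂=6  J−j₁+j₂=2  j₁+j₂+J+1=9
(j₁±m₁, j₂±m₂, J±M) = (4,2,2,0,6,2)
P² = 34560/7
sum k=0..0:
  [0] +1/96 = 1/96
S = 1/96
C² = P²·S² = 15/28 ; C = +0.731925

+0.731925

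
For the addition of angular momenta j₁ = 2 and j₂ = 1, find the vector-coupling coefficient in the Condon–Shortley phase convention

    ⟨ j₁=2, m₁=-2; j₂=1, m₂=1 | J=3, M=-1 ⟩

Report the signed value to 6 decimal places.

+0.258199

j₁+j₂−J=0  J+j₁−j₂=4  J−j₁+j₂=2  j₁+j₂+J+1=7
(j₁±m₁, j₂±m₂, J±M) = (0,4,2,0,2,4)
P² = 768/5
sum k=0..0:
  [0] +1/48 = 1/48
S = 1/48
C² = P²·S² = 1/15 ; C = +0.258199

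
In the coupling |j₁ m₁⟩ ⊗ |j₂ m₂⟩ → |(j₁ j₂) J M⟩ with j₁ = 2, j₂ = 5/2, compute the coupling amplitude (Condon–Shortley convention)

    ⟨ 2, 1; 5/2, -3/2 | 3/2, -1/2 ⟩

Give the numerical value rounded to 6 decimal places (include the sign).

triangle: 3!*1!*2!/7! = 12/5040
(j±m)!: 3!*1!*1!*4!*1!*2! = 288
prefactor² = (2J+1)*Δ*N² = 96/35
  k=0: +1/(0!*3!*1!*1!*0!*1!) = 1/6
  k=1: −1/(1!*2!*0!*0!*1!*2!) = -1/4
Σ = -1/12  ⇒  CG² = 96/35*(-1/12)² = 2/105
CG = −√(2/105) = -0.138013

-0.138013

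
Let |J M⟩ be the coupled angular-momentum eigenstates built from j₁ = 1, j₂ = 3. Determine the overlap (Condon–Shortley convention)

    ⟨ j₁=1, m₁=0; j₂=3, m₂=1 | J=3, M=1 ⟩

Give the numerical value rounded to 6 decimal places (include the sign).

-0.288675

triangle: 1!·1!·5!/8! = 120/40320
(j±m)!: 1!·1!·4!·2!·4!·2! = 2304
prefactor² = (2J+1)·Δ·N² = 48
  k=0: +1/(0!·1!·1!·4!·0!·1!) = 1/24
  k=1: −1/(1!·0!·0!·3!·1!·2!) = -1/12
Σ = -1/24  ⇒  CG² = 48·(-1/24)² = 1/12
CG = −√(1/12) = -0.288675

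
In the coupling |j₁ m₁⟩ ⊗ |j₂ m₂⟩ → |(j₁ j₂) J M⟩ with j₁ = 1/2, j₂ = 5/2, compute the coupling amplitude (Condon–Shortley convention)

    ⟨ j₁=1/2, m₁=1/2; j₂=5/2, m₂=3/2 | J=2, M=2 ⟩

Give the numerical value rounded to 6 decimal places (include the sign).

j₁+j₂−J=1  J+j₁−j₂=0  J−j₁+j₂=4  j₁+j₂+J+1=6
(j₁±m₁, j₂±m₂, J±M) = (1,0,4,1,4,0)
P² = 96
sum k=0..0:
  [0] +1/24 = 1/24
S = 1/24
C² = P²·S² = 1/6 ; C = +0.408248

+0.408248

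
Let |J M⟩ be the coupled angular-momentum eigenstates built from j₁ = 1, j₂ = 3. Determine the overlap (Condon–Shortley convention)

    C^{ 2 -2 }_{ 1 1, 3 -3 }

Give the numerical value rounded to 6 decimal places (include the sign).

triangle: 2!·0!·4!/7! = 48/5040
(j±m)!: 2!·0!·0!·6!·0!·4! = 34560
prefactor² = (2J+1)·Δ·N² = 11520/7
  k=0: +1/(0!·2!·0!·0!·0!·4!) = 1/48
Σ = 1/48  ⇒  CG² = 11520/7·1/48² = 5/7
CG = +√(5/7) = +0.845154

+√(5/7) = +0.845154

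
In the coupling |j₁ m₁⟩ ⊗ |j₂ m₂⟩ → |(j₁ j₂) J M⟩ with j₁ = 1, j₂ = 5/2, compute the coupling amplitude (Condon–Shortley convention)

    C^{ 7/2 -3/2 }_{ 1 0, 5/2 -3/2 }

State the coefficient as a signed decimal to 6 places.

+√(10/21) ≈ +0.690066

triangle: 0!*2!*5!/8! = 240/40320
(j±m)!: 1!*1!*1!*4!*2!*5! = 5760
prefactor² = (2J+1)*Δ*N² = 1920/7
  k=0: +1/(0!*0!*1!*1!*1!*4!) = 1/24
Σ = 1/24  ⇒  CG² = 1920/7*1/24² = 10/21
CG = +√(10/21) = +0.690066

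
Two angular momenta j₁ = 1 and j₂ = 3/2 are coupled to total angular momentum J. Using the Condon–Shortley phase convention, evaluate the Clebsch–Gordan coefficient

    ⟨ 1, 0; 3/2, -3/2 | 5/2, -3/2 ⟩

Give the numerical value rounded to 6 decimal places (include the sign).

+√(2/5) ≈ +0.632456

√[6·0!2!3!/6! · 1!1!0!3!1!4!] = √(72/5)
  +(−1)^0/∏(0,0,1,0,1,3)! = 1/6  (running 1/6)
⟨..|..⟩ = √(72/5)·(1/6) = +0.632456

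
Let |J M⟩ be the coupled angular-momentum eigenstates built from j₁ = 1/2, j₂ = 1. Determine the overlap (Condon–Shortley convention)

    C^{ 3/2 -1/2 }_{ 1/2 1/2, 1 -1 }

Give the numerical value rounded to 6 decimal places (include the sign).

+0.577350  (= +√(1/3))

triangle: 0!×1!×2!/4! = 2/24
(j±m)!: 1!×0!×0!×2!×1!×2! = 4
prefactor² = (2J+1)×Δ×N² = 4/3
  k=0: +1/(0!×0!×0!×0!×1!×2!) = 1/2
Σ = 1/2  ⇒  CG² = 4/3×1/2² = 1/3
CG = +√(1/3) = +0.577350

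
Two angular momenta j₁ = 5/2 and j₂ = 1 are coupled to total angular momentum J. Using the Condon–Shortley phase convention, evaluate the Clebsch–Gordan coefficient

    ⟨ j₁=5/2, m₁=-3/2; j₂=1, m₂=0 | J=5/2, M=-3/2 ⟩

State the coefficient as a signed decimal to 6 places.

j₁+j₂−J=1  J+j₁−j₂=4  J−j₁+j₂=1  j₁+j₂+J+1=7
(j₁±m₁, j₂±m₂, J±M) = (1,4,1,1,1,4)
P² = 576/35
sum k=0..1:
  [0] +1/24 = 1/24
  [1] −1/6 = -1/6
S = -1/8
C² = P²·S² = 9/35 ; C = -0.507093

−√(9/35) ≈ -0.507093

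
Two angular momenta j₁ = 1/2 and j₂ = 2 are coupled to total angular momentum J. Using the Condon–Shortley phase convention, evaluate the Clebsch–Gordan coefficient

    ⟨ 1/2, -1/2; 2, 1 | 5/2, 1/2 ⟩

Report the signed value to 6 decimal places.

√[6·0!1!4!/6! · 0!1!3!1!3!2!] = √(72/5)
  +(−1)^0/∏(0,0,1,3,0,1)! = 1/6  (running 1/6)
⟨..|..⟩ = √(72/5)·(1/6) = +0.632456

+√(2/5) = +0.632456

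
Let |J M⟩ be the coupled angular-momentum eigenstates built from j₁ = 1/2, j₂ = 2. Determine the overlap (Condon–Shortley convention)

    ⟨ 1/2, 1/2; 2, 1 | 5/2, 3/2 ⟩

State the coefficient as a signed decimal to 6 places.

+0.894427

√[6·0!1!4!/6! · 1!0!3!1!4!1!] = √(144/5)
  +(−1)^0/∏(0,0,0,3,1,1)! = 1/6  (running 1/6)
⟨..|..⟩ = √(144/5)·(1/6) = +0.894427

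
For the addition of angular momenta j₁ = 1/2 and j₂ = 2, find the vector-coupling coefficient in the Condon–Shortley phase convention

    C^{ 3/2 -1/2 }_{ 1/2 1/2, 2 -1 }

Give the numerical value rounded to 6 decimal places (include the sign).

+0.774597  (= +√(3/5))

j₁+j₂−J=1  J+j₁−j₂=0  J−j₁+j₂=3  j₁+j₂+J+1=5
(j₁±m₁, j₂±m₂, J±M) = (1,0,1,3,1,2)
P² = 12/5
sum k=0..0:
  [0] +1/2 = 1/2
S = 1/2
C² = P²·S² = 3/5 ; C = +0.774597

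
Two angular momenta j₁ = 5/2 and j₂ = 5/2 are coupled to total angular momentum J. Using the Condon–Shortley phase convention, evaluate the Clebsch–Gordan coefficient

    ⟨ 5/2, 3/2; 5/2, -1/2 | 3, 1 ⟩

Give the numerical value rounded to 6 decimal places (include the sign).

triangle: 2!×3!×3!/9! = 72/362880
(j±m)!: 4!×1!×2!×3!×4!×2! = 13824
prefactor² = (2J+1)×Δ×N² = 96/5
  k=0: +1/(0!×2!×1!×2!×2!×1!) = 1/8
  k=1: −1/(1!×1!×0!×1!×3!×2!) = -1/12
Σ = 1/24  ⇒  CG² = 96/5×1/24² = 1/30
CG = +√(1/30) = +0.182574

+0.182574  (= +√(1/30))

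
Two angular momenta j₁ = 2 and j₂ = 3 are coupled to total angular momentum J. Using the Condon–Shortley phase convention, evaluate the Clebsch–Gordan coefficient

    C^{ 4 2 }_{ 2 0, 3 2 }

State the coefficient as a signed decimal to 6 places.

-0.585540  (= −√(12/35))

j₁+j₂−J=1  J+j₁−j₂=3  J−j₁+j₂=5  j₁+j₂+J+1=10
(j₁±m₁, j₂±m₂, J±M) = (2,2,5,1,6,2)
P² = 8640/7
sum k=0..1:
  [0] +1/240 = 1/240
  [1] −1/48 = -1/48
S = -1/60
C² = P²·S² = 12/35 ; C = -0.585540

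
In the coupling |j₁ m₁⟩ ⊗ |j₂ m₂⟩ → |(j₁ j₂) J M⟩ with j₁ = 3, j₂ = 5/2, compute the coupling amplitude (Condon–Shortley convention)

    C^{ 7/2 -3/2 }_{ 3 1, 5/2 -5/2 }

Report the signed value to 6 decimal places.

j₁+j₂−J=2  J+j₁−j₂=4  J−j₁+j₂=3  j₁+j₂+J+1=10
(j₁±m₁, j₂±m₂, J±M) = (4,2,0,5,2,5)
P² = 6144/7
sum k=0..0:
  [0] +1/48 = 1/48
S = 1/48
C² = P²·S² = 8/21 ; C = +0.617213

+0.617213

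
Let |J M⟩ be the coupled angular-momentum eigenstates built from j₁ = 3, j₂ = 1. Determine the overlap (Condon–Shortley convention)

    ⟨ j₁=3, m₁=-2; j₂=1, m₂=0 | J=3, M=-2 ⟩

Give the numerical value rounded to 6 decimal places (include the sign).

√[7·1!5!1!/8! · 1!5!1!1!1!5!] = √(300)
  +(−1)^0/∏(0,1,5,1,0,0)! = 1/120  (running 1/120)
  +(−1)^1/∏(1,0,4,0,1,1)! = -1/24  (running -1/30)
⟨..|..⟩ = √(300)·(-1/30) = -0.577350

-0.577350  (= −√(1/3))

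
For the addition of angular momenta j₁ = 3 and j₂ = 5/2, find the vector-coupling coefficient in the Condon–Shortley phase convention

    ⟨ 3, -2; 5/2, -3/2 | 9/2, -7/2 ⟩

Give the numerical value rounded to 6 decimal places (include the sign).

−√(1/99) = -0.100504

triangle: 1!×5!×4!/11! = 2880/39916800
(j±m)!: 1!×5!×1!×4!×1!×8! = 116121600
prefactor² = (2J+1)×Δ×N² = 921600/11
  k=0: +1/(0!×1!×5!×1!×0!×3!) = 1/720
  k=1: −1/(1!×0!×4!×0!×1!×4!) = -1/576
Σ = -1/2880  ⇒  CG² = 921600/11×(-1/2880)² = 1/99
CG = −√(1/99) = -0.100504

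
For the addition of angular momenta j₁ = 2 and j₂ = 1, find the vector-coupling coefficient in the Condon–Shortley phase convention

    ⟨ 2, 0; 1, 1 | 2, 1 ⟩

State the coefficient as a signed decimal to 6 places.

-0.707107  (= −√(1/2))

triangle: 1!×3!×1!/6! = 6/720
(j±m)!: 2!×2!×2!×0!×3!×1! = 48
prefactor² = (2J+1)×Δ×N² = 2
  k=1: −1/(1!×0!×1!×1!×2!×0!) = -1/2
Σ = -1/2  ⇒  CG² = 2×(-1/2)² = 1/2
CG = −√(1/2) = -0.707107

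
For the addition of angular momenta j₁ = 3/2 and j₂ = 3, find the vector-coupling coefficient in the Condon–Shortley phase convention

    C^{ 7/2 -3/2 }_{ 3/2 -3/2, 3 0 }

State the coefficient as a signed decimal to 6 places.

−√(10/21) = -0.690066

triangle: 1!×2!×5!/9! = 240/362880
(j±m)!: 0!×3!×3!×3!×2!×5! = 51840
prefactor² = (2J+1)×Δ×N² = 1920/7
  k=1: −1/(1!×0!×2!×2!×0!×3!) = -1/24
Σ = -1/24  ⇒  CG² = 1920/7×(-1/24)² = 10/21
CG = −√(10/21) = -0.690066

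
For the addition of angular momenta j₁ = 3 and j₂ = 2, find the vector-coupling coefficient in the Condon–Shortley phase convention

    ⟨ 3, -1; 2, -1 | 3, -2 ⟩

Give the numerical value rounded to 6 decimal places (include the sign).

triangle: 2!×4!×2!/9! = 96/362880
(j±m)!: 2!×4!×1!×3!×1!×5! = 34560
prefactor² = (2J+1)×Δ×N² = 64
  k=0: +1/(0!×2!×4!×1!×0!×1!) = 1/48
  k=1: −1/(1!×1!×3!×0!×1!×2!) = -1/12
Σ = -1/16  ⇒  CG² = 64×(-1/16)² = 1/4
CG = −√(1/4) = -0.500000

-0.500000  (= −√(1/4))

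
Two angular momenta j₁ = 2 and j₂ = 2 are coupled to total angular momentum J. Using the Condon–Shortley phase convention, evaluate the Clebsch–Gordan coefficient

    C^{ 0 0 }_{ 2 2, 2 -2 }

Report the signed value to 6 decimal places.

√[1·4!0!0!/5! · 4!0!0!4!0!0!] = √(576/5)
  +(−1)^0/∏(0,4,0,0,0,0)! = 1/24  (running 1/24)
⟨..|..⟩ = √(576/5)·(1/24) = +0.447214

+√(1/5) ≈ +0.447214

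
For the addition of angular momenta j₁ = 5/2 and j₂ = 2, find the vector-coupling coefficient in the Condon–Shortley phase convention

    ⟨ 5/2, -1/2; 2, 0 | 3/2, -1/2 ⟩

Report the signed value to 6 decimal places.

+0.239046  (= +√(2/35))

√[4·3!2!1!/7! · 2!3!2!2!1!2!] = √(32/35)
  +(−1)^1/∏(1,2,2,1,0,0)! = -1/4  (running -1/4)
  +(−1)^2/∏(2,1,1,0,1,1)! = 1/2  (running 1/4)
⟨..|..⟩ = √(32/35)·(1/4) = +0.239046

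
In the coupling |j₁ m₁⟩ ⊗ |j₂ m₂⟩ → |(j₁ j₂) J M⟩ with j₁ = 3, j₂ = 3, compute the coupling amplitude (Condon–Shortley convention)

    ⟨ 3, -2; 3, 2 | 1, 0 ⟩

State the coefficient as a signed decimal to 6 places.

+√(1/7) = +0.377964

j₁+j₂−J=5  J+j₁−j₂=1  J−j₁+j₂=1  j₁+j₂+J+1=8
(j₁±m₁, j₂±m₂, J±M) = (1,5,5,1,1,1)
P² = 900/7
sum k=4..5:
  [4] +1/24 = 1/24
  [5] −1/120 = -1/120
S = 1/30
C² = P²·S² = 1/7 ; C = +0.377964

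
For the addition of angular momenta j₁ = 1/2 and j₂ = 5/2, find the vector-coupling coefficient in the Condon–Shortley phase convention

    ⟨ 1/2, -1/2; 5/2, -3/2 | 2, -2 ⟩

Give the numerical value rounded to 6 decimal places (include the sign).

j₁+j₂−J=1  J+j₁−j₂=0  J−j₁+j₂=4  j₁+j₂+J+1=6
(j₁±m₁, j₂±m₂, J±M) = (0,1,1,4,0,4)
P² = 96
sum k=1..1:
  [1] −1/24 = -1/24
S = -1/24
C² = P²·S² = 1/6 ; C = -0.408248

−√(1/6) ≈ -0.408248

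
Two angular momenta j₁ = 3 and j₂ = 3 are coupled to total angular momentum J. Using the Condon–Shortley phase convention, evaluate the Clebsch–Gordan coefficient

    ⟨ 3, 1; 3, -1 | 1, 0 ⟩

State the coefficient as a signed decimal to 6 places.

triangle: 5!·1!·1!/8! = 120/40320
(j±m)!: 4!·2!·2!·4!·1!·1! = 2304
prefactor² = (2J+1)·Δ·N² = 144/7
  k=1: −1/(1!·4!·1!·1!·0!·0!) = -1/24
  k=2: +1/(2!·3!·0!·0!·1!·1!) = 1/12
Σ = 1/24  ⇒  CG² = 144/7·1/24² = 1/28
CG = +√(1/28) = +0.188982

+√(1/28) ≈ +0.188982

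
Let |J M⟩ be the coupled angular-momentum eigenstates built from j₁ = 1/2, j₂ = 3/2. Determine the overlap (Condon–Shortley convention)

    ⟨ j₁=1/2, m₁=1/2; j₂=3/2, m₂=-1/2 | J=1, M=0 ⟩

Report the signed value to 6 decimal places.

+√(1/2) = +0.707107

j₁+j₂−J=1  J+j₁−j₂=0  J−j₁+j₂=2  j₁+j₂+J+1=4
(j₁±m₁, j₂±m₂, J±M) = (1,0,1,2,1,1)
P² = 1/2
sum k=0..0:
  [0] +1/1 = 1
S = 1
C² = P²·S² = 1/2 ; C = +0.707107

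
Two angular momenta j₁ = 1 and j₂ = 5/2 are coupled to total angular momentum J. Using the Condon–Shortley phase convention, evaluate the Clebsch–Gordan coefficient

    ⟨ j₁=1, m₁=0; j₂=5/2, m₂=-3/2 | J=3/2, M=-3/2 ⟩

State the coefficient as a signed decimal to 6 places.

√[4·2!0!3!/6! · 1!1!1!4!0!3!] = √(48/5)
  +(−1)^1/∏(1,1,0,0,0,3)! = -1/6  (running -1/6)
⟨..|..⟩ = √(48/5)·(-1/6) = -0.516398

-0.516398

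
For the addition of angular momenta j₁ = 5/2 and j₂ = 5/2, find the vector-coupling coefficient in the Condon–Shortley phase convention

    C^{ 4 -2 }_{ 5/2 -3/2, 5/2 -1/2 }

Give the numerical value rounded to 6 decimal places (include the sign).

-0.422577

triangle: 1!·4!·4!/10! = 576/3628800
(j±m)!: 1!·4!·2!·3!·2!·6! = 414720
prefactor² = (2J+1)·Δ·N² = 20736/35
  k=0: +1/(0!·1!·4!·2!·0!·2!) = 1/96
  k=1: −1/(1!·0!·3!·1!·1!·3!) = -1/36
Σ = -5/288  ⇒  CG² = 20736/35·(-5/288)² = 5/28
CG = −√(5/28) = -0.422577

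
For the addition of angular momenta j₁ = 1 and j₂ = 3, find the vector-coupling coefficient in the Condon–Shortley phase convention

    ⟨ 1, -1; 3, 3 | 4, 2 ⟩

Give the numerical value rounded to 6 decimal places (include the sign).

+0.188982

triangle: 0!·2!·6!/9! = 1440/362880
(j±m)!: 0!·2!·6!·0!·6!·2! = 2073600
prefactor² = (2J+1)·Δ·N² = 518400/7
  k=0: +1/(0!·0!·2!·6!·0!·0!) = 1/1440
Σ = 1/1440  ⇒  CG² = 518400/7·1/1440² = 1/28
CG = +√(1/28) = +0.188982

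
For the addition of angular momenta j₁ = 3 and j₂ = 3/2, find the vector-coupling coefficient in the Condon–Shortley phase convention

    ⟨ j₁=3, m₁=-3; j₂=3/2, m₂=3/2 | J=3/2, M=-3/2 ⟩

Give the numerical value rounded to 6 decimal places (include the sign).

−√(4/7) = -0.755929

√[4·3!3!0!/7! · 0!6!3!0!0!3!] = √(5184/7)
  +(−1)^3/∏(3,0,3,0,0,0)! = -1/36  (running -1/36)
⟨..|..⟩ = √(5184/7)·(-1/36) = -0.755929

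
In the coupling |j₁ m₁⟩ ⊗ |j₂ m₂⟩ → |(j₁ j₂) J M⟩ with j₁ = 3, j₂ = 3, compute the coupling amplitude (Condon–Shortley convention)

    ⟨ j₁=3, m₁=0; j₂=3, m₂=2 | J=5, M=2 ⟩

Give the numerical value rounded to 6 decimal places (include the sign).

triangle: 1!×5!×5!/12! = 14400/479001600
(j±m)!: 3!×3!×5!×1!×7!×3! = 130636800
prefactor² = (2J+1)×Δ×N² = 43200
  k=0: +1/(0!×1!×3!×5!×2!×0!) = 1/1440
  k=1: −1/(1!×0!×2!×4!×3!×1!) = -1/288
Σ = -1/360  ⇒  CG² = 43200×(-1/360)² = 1/3
CG = −√(1/3) = -0.577350

−√(1/3) ≈ -0.577350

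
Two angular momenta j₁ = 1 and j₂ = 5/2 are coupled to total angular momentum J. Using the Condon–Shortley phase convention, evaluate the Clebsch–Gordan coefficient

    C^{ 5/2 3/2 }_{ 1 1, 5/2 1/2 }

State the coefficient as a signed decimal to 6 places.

+√(16/35) = +0.676123

triangle: 1!×1!×4!/7! = 24/5040
(j±m)!: 2!×0!×3!×2!×4!×1! = 576
prefactor² = (2J+1)×Δ×N² = 576/35
  k=0: +1/(0!×1!×0!×3!×1!×1!) = 1/6
Σ = 1/6  ⇒  CG² = 576/35×1/6² = 16/35
CG = +√(16/35) = +0.676123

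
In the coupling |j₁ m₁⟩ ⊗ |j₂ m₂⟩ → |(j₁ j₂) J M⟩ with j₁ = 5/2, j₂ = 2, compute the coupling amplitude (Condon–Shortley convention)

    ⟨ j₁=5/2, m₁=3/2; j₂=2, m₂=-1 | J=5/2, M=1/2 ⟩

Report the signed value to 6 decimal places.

+0.414039

triangle: 2!×3!×2!/8! = 24/40320
(j±m)!: 4!×1!×1!×3!×3!×2! = 1728
prefactor² = (2J+1)×Δ×N² = 216/35
  k=0: +1/(0!×2!×1!×1!×2!×1!) = 1/4
  k=1: −1/(1!×1!×0!×0!×3!×2!) = -1/12
Σ = 1/6  ⇒  CG² = 216/35×1/6² = 6/35
CG = +√(6/35) = +0.414039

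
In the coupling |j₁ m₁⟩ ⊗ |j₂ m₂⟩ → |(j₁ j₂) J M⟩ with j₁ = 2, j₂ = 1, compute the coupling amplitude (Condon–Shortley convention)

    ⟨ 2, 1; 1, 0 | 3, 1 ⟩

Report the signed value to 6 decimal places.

+0.730297  (= +√(8/15))

√[7·0!4!2!/7! · 3!1!1!1!4!2!] = √(96/5)
  +(−1)^0/∏(0,0,1,1,3,1)! = 1/6  (running 1/6)
⟨..|..⟩ = √(96/5)·(1/6) = +0.730297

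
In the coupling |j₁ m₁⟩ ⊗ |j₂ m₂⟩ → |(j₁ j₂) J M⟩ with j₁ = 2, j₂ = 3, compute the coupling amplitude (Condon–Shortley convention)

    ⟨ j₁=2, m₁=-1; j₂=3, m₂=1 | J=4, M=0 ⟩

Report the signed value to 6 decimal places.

-0.597614  (= −√(5/14))

√[9·1!3!5!/10! · 1!3!4!2!4!4!] = √(10368/35)
  +(−1)^0/∏(0,1,3,4,0,1)! = 1/144  (running 1/144)
  +(−1)^1/∏(1,0,2,3,1,2)! = -1/24  (running -5/144)
⟨..|..⟩ = √(10368/35)·(-5/144) = -0.597614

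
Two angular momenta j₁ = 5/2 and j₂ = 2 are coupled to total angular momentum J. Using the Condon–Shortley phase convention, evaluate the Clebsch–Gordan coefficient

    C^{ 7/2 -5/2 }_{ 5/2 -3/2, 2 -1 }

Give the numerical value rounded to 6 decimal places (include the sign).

−√(1/63) ≈ -0.125988

j₁+j₂−J=1  J+j₁−j₂=4  J−j₁+j₂=3  j₁+j₂+J+1=9
(j₁±m₁, j₂±m₂, J±M) = (1,4,1,3,1,6)
P² = 2304/7
sum k=0..1:
  [0] +1/48 = 1/48
  [1] −1/36 = -1/36
S = -1/144
C² = P²·S² = 1/63 ; C = -0.125988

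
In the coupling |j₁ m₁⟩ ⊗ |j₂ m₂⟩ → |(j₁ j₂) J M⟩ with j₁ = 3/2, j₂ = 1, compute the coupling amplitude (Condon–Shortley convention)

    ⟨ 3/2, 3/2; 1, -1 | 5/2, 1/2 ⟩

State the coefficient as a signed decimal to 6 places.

j₁+j₂−J=0  J+j₁−j₂=3  J−j₁+j₂=2  j₁+j₂+J+1=6
(j₁±m₁, j₂±m₂, J±M) = (3,0,0,2,3,2)
P² = 72/5
sum k=0..0:
  [0] +1/12 = 1/12
S = 1/12
C² = P²·S² = 1/10 ; C = +0.316228

+√(1/10) ≈ +0.316228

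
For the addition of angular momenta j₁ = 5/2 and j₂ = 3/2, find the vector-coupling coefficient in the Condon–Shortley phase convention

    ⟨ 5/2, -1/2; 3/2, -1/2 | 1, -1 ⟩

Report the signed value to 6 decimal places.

-0.387298  (= −√(3/20))

j₁+j₂−J=3  J+j₁−j₂=2  J−j₁+j₂=0  j₁+j₂+J+1=6
(j₁±m₁, j₂±m₂, J±M) = (2,3,1,2,0,2)
P² = 12/5
sum k=1..1:
  [1] −1/4 = -1/4
S = -1/4
C² = P²·S² = 3/20 ; C = -0.387298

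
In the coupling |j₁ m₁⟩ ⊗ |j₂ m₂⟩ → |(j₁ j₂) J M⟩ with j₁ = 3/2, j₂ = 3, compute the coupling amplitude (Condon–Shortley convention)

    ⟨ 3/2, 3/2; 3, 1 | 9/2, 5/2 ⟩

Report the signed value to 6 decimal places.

√[10·0!3!6!/10! · 3!0!4!2!7!2!] = √(34560)
  +(−1)^0/∏(0,0,0,4,3,2)! = 1/288  (running 1/288)
⟨..|..⟩ = √(34560)·(1/288) = +0.645497

+√(5/12) = +0.645497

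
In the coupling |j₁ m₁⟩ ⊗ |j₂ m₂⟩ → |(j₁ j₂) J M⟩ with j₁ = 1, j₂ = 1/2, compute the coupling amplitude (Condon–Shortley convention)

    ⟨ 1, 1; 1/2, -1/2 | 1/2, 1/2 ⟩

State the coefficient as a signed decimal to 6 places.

j₁+j₂−J=1  J+j₁−j₂=1  J−j₁+j₂=0  j₁+j₂+J+1=3
(j₁±m₁, j₂±m₂, J±M) = (2,0,0,1,1,0)
P² = 2/3
sum k=0..0:
  [0] +1/1 = 1
S = 1
C² = P²·S² = 2/3 ; C = +0.816497

+0.816497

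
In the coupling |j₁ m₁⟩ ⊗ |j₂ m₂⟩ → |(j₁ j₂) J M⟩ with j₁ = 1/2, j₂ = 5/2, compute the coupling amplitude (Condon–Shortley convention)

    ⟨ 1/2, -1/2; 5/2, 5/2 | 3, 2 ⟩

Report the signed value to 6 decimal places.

+√(1/6) = +0.408248

√[7·0!1!5!/7! · 0!1!5!0!5!1!] = √(2400)
  +(−1)^0/∏(0,0,1,5,0,0)! = 1/120  (running 1/120)
⟨..|..⟩ = √(2400)·(1/120) = +0.408248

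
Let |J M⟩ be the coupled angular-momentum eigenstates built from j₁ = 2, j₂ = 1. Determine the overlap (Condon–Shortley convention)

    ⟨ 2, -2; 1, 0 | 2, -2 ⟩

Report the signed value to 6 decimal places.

triangle: 1!*3!*1!/6! = 6/720
(j±m)!: 0!*4!*1!*1!*0!*4! = 576
prefactor² = (2J+1)*Δ*N² = 24
  k=1: −1/(1!*0!*3!*0!*0!*1!) = -1/6
Σ = -1/6  ⇒  CG² = 24*(-1/6)² = 2/3
CG = −√(2/3) = -0.816497

−√(2/3) ≈ -0.816497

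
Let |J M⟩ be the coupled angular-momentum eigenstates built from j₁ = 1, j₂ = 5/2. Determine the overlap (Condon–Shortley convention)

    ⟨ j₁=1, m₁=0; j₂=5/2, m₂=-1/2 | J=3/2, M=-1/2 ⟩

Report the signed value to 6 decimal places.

√[4·2!0!3!/6! · 1!1!2!3!1!2!] = √(8/5)
  +(−1)^1/∏(1,1,0,1,0,2)! = -1/2  (running -1/2)
⟨..|..⟩ = √(8/5)·(-1/2) = -0.632456

-0.632456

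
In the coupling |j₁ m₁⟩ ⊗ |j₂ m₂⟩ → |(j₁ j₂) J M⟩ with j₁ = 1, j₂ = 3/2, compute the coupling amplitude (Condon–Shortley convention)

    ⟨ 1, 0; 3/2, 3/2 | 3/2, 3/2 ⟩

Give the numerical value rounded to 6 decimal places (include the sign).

−√(3/5) = -0.774597

√[4·1!1!2!/5! · 1!1!3!0!3!0!] = √(12/5)
  +(−1)^1/∏(1,0,0,2,1,0)! = -1/2  (running -1/2)
⟨..|..⟩ = √(12/5)·(-1/2) = -0.774597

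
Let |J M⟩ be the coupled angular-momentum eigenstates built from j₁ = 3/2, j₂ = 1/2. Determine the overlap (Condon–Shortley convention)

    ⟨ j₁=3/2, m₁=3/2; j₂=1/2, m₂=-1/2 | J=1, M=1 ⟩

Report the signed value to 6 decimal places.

+0.866025

triangle: 1!*2!*0!/4! = 2/24
(j±m)!: 3!*0!*0!*1!*2!*0! = 12
prefactor² = (2J+1)*Δ*N² = 3
  k=0: +1/(0!*1!*0!*0!*2!*0!) = 1/2
Σ = 1/2  ⇒  CG² = 3*1/2² = 3/4
CG = +√(3/4) = +0.866025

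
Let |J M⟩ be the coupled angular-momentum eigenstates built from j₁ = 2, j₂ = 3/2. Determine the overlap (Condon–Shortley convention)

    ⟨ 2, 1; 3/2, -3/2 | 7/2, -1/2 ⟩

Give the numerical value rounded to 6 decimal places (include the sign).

triangle: 0!·4!·3!/8! = 144/40320
(j±m)!: 3!·1!·0!·3!·3!·4! = 5184
prefactor² = (2J+1)·Δ·N² = 5184/35
  k=0: +1/(0!·0!·1!·0!·3!·3!) = 1/36
Σ = 1/36  ⇒  CG² = 5184/35·1/36² = 4/35
CG = +√(4/35) = +0.338062

+√(4/35) ≈ +0.338062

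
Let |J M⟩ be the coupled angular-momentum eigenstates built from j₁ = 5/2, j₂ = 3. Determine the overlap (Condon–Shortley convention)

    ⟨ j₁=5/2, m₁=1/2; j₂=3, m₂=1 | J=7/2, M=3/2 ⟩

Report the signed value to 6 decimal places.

√[8·2!3!4!/10! · 3!2!4!2!5!2!] = √(3072/35)
  +(−1)^0/∏(0,2,2,4,1,0)! = 1/96  (running 1/96)
  +(−1)^1/∏(1,1,1,3,2,1)! = -1/12  (running -7/96)
  +(−1)^2/∏(2,0,0,2,3,2)! = 1/48  (running -5/96)
⟨..|..⟩ = √(3072/35)·(-5/96) = -0.487950

-0.487950  (= −√(5/21))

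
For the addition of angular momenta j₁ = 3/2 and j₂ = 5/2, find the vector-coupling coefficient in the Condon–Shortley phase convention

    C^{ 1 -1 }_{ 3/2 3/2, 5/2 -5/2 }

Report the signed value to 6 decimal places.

j₁+j₂−J=3  J+j₁−j₂=0  J−j₁+j₂=2  j₁+j₂+J+1=6
(j₁±m₁, j₂±m₂, J±M) = (3,0,0,5,0,2)
P² = 72
sum k=0..0:
  [0] +1/12 = 1/12
S = 1/12
C² = P²·S² = 1/2 ; C = +0.707107

+0.707107  (= +√(1/2))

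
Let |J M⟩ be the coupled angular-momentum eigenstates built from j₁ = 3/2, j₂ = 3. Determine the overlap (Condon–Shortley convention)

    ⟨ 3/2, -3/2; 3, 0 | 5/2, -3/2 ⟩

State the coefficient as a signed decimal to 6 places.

j₁+j₂−J=2  J+j₁−j₂=1  J−j₁+j₂=4  j₁+j₂+J+1=8
(j₁±m₁, j₂±m₂, J±M) = (0,3,3,3,1,4)
P² = 1296/35
sum k=2..2:
  [2] +1/12 = 1/12
S = 1/12
C² = P²·S² = 9/35 ; C = +0.507093

+√(9/35) ≈ +0.507093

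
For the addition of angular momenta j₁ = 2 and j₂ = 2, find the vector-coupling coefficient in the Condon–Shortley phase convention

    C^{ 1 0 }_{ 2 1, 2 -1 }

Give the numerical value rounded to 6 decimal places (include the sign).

−√(1/10) ≈ -0.316228

j₁+j₂−J=3  J+j₁−j₂=1  J−j₁+j₂=1  j₁+j₂+J+1=6
(j₁±m₁, j₂±m₂, J±M) = (3,1,1,3,1,1)
P² = 9/10
sum k=0..1:
  [0] +1/6 = 1/6
  [1] −1/2 = -1/2
S = -1/3
C² = P²·S² = 1/10 ; C = -0.316228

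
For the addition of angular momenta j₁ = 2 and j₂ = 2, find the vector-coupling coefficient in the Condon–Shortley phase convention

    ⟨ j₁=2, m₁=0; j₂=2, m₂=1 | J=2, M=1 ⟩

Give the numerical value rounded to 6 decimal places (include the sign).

√[5·2!2!2!/7! · 2!2!3!1!3!1!] = √(8/7)
  +(−1)^1/∏(1,1,1,2,1,0)! = -1/2  (running -1/2)
  +(−1)^2/∏(2,0,0,1,2,1)! = 1/4  (running -1/4)
⟨..|..⟩ = √(8/7)·(-1/4) = -0.267261

−√(1/14) ≈ -0.267261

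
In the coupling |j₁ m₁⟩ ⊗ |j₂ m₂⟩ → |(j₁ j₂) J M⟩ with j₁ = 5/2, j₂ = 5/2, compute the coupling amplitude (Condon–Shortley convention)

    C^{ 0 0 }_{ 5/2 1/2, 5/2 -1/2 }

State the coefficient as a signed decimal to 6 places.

+0.408248  (= +√(1/6))

j₁+j₂−J=5  J+j₁−j₂=0  J−j₁+j₂=0  j₁+j₂+J+1=6
(j₁±m₁, j₂±m₂, J±M) = (3,2,2,3,0,0)
P² = 24
sum k=2..2:
  [2] +1/12 = 1/12
S = 1/12
C² = P²·S² = 1/6 ; C = +0.408248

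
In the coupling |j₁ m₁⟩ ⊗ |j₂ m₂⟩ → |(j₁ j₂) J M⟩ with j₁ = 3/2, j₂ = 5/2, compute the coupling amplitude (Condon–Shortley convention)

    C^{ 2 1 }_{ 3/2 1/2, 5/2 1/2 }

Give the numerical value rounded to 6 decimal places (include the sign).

triangle: 2!*1!*3!/7! = 12/5040
(j±m)!: 2!*1!*3!*2!*3!*1! = 144
prefactor² = (2J+1)*Δ*N² = 12/7
  k=0: +1/(0!*2!*1!*3!*0!*0!) = 1/12
  k=1: −1/(1!*1!*0!*2!*1!*1!) = -1/2
Σ = -5/12  ⇒  CG² = 12/7*(-5/12)² = 25/84
CG = −√(25/84) = -0.545545

−√(25/84) = -0.545545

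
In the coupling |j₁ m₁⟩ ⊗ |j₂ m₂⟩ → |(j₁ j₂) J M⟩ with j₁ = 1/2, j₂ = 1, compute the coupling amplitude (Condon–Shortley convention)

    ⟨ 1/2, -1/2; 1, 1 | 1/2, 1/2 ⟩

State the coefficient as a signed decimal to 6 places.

triangle: 1!·0!·1!/3! = 1/6
(j±m)!: 0!·1!·2!·0!·1!·0! = 2
prefactor² = (2J+1)·Δ·N² = 2/3
  k=1: −1/(1!·0!·0!·1!·0!·0!) = -1
Σ = -1  ⇒  CG² = 2/3·(-1)² = 2/3
CG = −√(2/3) = -0.816497

-0.816497  (= −√(2/3))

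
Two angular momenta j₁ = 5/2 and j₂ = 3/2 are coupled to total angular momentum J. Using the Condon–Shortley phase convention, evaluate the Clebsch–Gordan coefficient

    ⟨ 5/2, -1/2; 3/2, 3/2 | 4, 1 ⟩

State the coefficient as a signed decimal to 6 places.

+0.422577

triangle: 0!·5!·3!/9! = 720/362880
(j±m)!: 2!·3!·3!·0!·5!·3! = 51840
prefactor² = (2J+1)·Δ·N² = 6480/7
  k=0: +1/(0!·0!·3!·3!·2!·0!) = 1/72
Σ = 1/72  ⇒  CG² = 6480/7·1/72² = 5/28
CG = +√(5/28) = +0.422577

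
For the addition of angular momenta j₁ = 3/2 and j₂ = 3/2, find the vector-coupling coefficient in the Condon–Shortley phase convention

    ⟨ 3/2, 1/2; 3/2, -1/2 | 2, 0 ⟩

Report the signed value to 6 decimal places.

j₁+j₂−J=1  J+j₁−j₂=2  J−j₁+j₂=2  j₁+j₂+J+1=6
(j₁±m₁, j₂±m₂, J±M) = (2,1,1,2,2,2)
P² = 4/9
sum k=0..1:
  [0] +1/1 = 1
  [1] −1/4 = -1/4
S = 3/4
C² = P²·S² = 1/4 ; C = +0.500000

+0.500000  (= +√(1/4))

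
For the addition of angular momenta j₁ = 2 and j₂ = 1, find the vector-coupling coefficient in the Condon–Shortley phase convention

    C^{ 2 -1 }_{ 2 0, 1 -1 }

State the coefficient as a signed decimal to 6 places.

+√(1/2) = +0.707107

triangle: 1!*3!*1!/6! = 6/720
(j±m)!: 2!*2!*0!*2!*1!*3! = 48
prefactor² = (2J+1)*Δ*N² = 2
  k=0: +1/(0!*1!*2!*0!*1!*1!) = 1/2
Σ = 1/2  ⇒  CG² = 2*1/2² = 1/2
CG = +√(1/2) = +0.707107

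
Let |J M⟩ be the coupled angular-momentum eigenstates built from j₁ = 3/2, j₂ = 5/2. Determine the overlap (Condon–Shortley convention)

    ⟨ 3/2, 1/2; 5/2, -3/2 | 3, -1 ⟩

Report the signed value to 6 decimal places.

√[7·1!2!4!/8! · 2!1!1!4!2!4!] = √(96/5)
  +(−1)^0/∏(0,1,1,1,1,3)! = 1/6  (running 1/6)
  +(−1)^1/∏(1,0,0,0,2,4)! = -1/48  (running 7/48)
⟨..|..⟩ = √(96/5)·(7/48) = +0.639010

+√(49/120) ≈ +0.639010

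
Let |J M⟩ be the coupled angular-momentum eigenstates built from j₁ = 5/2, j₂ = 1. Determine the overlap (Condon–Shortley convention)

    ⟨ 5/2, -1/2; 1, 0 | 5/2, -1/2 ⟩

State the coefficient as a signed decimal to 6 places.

triangle: 1!*4!*1!/7! = 24/5040
(j±m)!: 2!*3!*1!*1!*2!*3! = 144
prefactor² = (2J+1)*Δ*N² = 144/35
  k=0: +1/(0!*1!*3!*1!*1!*0!) = 1/6
  k=1: −1/(1!*0!*2!*0!*2!*1!) = -1/4
Σ = -1/12  ⇒  CG² = 144/35*(-1/12)² = 1/35
CG = −√(1/35) = -0.169031

−√(1/35) = -0.169031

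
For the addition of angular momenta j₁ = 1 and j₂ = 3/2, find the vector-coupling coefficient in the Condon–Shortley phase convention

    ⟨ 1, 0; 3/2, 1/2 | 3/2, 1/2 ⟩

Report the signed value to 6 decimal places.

triangle: 1!*1!*2!/5! = 2/120
(j±m)!: 1!*1!*2!*1!*2!*1! = 4
prefactor² = (2J+1)*Δ*N² = 4/15
  k=0: +1/(0!*1!*1!*2!*0!*0!) = 1/2
  k=1: −1/(1!*0!*0!*1!*1!*1!) = -1
Σ = -1/2  ⇒  CG² = 4/15*(-1/2)² = 1/15
CG = −√(1/15) = -0.258199

-0.258199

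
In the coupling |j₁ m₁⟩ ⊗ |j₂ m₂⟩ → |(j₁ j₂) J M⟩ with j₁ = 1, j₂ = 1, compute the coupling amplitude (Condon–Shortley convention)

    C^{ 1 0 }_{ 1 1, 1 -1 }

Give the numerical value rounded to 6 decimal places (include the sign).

+0.707107  (= +√(1/2))

√[3·1!1!1!/4! · 2!0!0!2!1!1!] = √(1/2)
  +(−1)^0/∏(0,1,0,0,1,1)! = 1  (running 1)
⟨..|..⟩ = √(1/2)·(1) = +0.707107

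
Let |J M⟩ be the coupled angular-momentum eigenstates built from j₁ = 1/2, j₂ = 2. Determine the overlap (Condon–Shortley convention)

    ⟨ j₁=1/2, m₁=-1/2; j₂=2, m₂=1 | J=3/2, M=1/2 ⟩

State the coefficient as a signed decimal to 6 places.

−√(3/5) = -0.774597

j₁+j₂−J=1  J+j₁−j₂=0  J−j₁+j₂=3  j₁+j₂+J+1=5
(j₁±m₁, j₂±m₂, J±M) = (0,1,3,1,2,1)
P² = 12/5
sum k=1..1:
  [1] −1/2 = -1/2
S = -1/2
C² = P²·S² = 3/5 ; C = -0.774597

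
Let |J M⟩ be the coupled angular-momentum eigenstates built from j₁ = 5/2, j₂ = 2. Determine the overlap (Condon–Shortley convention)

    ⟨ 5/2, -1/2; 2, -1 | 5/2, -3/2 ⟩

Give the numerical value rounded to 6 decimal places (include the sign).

−√(6/35) = -0.414039

j₁+j₂−J=2  J+j₁−j₂=3  J−j₁+j₂=2  j₁+j₂+J+1=8
(j₁±m₁, j₂±m₂, J±M) = (2,3,1,3,1,4)
P² = 216/35
sum k=0..1:
  [0] +1/12 = 1/12
  [1] −1/4 = -1/4
S = -1/6
C² = P²·S² = 6/35 ; C = -0.414039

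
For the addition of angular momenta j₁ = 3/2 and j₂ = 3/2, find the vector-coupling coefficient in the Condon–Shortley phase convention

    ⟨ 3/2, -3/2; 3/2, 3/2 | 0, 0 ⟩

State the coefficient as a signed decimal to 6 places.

−√(1/4) ≈ -0.500000

triangle: 3!·0!·0!/4! = 6/24
(j±m)!: 0!·3!·3!·0!·0!·0! = 36
prefactor² = (2J+1)·Δ·N² = 9
  k=3: −1/(3!·0!·0!·0!·0!·0!) = -1/6
Σ = -1/6  ⇒  CG² = 9·(-1/6)² = 1/4
CG = −√(1/4) = -0.500000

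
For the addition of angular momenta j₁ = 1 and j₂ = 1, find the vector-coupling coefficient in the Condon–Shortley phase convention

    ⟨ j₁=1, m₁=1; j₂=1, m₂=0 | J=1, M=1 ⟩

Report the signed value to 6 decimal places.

+√(1/2) = +0.707107

√[3·1!1!1!/4! · 2!0!1!1!2!0!] = √(1/2)
  +(−1)^0/∏(0,1,0,1,1,0)! = 1  (running 1)
⟨..|..⟩ = √(1/2)·(1) = +0.707107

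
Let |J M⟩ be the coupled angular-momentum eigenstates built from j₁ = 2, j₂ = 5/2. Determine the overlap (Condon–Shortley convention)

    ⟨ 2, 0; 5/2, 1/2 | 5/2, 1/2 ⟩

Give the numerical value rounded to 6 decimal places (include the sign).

√[6·2!2!3!/8! · 2!2!3!2!3!2!] = √(72/35)
  +(−1)^0/∏(0,2,2,3,0,0)! = 1/24  (running 1/24)
  +(−1)^1/∏(1,1,1,2,1,1)! = -1/2  (running -11/24)
  +(−1)^2/∏(2,0,0,1,2,2)! = 1/8  (running -1/3)
⟨..|..⟩ = √(72/35)·(-1/3) = -0.478091

-0.478091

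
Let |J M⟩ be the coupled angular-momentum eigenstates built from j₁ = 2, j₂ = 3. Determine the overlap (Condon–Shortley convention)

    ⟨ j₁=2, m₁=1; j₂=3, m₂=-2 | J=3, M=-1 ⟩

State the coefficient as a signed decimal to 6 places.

j₁+j₂−J=2  J+j₁−j₂=2  J−j₁+j₂=4  j₁+j₂+J+1=9
(j₁±m₁, j₂±m₂, J±M) = (3,1,1,5,2,4)
P² = 64
sum k=0..1:
  [0] +1/12 = 1/12
  [1] −1/48 = -1/48
S = 1/16
C² = P²·S² = 1/4 ; C = +0.500000

+√(1/4) = +0.500000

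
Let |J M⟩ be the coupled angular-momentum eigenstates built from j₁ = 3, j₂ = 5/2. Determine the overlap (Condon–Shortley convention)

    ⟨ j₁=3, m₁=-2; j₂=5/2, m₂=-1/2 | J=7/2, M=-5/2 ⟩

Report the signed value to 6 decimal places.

√[8·2!4!3!/10! · 1!5!2!3!1!6!] = √(4608/7)
  +(−1)^1/∏(1,1,4,1,0,2)! = -1/48  (running -1/48)
  +(−1)^2/∏(2,0,3,0,1,3)! = 1/72  (running -1/144)
⟨..|..⟩ = √(4608/7)·(-1/144) = -0.178174

−√(2/63) = -0.178174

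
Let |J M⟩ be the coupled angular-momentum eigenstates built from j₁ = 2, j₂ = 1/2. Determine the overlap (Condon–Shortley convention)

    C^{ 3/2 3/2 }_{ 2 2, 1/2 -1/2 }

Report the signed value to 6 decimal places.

j₁+j₂−J=1  J+j₁−j₂=3  J−j₁+j₂=0  j₁+j₂+J+1=5
(j₁±m₁, j₂±m₂, J±M) = (4,0,0,1,3,0)
P² = 144/5
sum k=0..0:
  [0] +1/6 = 1/6
S = 1/6
C² = P²·S² = 4/5 ; C = +0.894427

+0.894427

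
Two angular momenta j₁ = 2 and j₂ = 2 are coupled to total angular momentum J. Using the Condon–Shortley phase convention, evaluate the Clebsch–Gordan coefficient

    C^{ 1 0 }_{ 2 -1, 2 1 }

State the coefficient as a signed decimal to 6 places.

√[3·3!1!1!/6! · 1!3!3!1!1!1!] = √(9/10)
  +(−1)^2/∏(2,1,1,1,0,0)! = 1/2  (running 1/2)
  +(−1)^3/∏(3,0,0,0,1,1)! = -1/6  (running 1/3)
⟨..|..⟩ = √(9/10)·(1/3) = +0.316228

+√(1/10) = +0.316228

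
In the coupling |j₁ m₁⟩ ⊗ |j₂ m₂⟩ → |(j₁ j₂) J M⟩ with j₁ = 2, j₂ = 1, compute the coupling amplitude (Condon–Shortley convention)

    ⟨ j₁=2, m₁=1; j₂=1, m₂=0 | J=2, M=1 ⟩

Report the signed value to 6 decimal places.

+√(1/6) = +0.408248

j₁+j₂−J=1  J+j₁−j₂=3  J−j₁+j₂=1  j₁+j₂+J+1=6
(j₁±m₁, j₂±m₂, J±M) = (3,1,1,1,3,1)
P² = 3/2
sum k=0..1:
  [0] +1/2 = 1/2
  [1] −1/6 = -1/6
S = 1/3
C² = P²·S² = 1/6 ; C = +0.408248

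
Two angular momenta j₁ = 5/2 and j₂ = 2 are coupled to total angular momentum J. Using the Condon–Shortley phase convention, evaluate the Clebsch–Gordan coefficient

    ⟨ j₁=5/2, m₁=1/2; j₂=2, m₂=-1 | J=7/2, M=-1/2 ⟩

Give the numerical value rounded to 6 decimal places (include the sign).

triangle: 1!·4!·3!/9! = 144/362880
(j±m)!: 3!·2!·1!·3!·3!·4! = 10368
prefactor² = (2J+1)·Δ·N² = 1152/35
  k=0: +1/(0!·1!·2!·1!·2!·2!) = 1/8
  k=1: −1/(1!·0!·1!·0!·3!·3!) = -1/36
Σ = 7/72  ⇒  CG² = 1152/35·7/72² = 14/45
CG = +√(14/45) = +0.557773

+√(14/45) = +0.557773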